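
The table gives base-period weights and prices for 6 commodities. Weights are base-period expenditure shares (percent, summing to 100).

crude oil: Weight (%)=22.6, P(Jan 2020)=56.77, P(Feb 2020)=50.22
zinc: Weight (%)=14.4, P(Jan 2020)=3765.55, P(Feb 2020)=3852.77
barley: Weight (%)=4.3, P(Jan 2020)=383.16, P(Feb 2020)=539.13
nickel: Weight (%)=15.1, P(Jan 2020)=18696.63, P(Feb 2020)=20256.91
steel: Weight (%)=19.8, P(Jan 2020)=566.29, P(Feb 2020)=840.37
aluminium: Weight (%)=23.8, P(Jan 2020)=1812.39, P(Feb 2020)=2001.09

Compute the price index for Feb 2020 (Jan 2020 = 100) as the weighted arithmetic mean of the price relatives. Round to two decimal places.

crude oil: 22.6 × (50.22/56.77) = 22.6 × 0.884622 = 19.9925
zinc: 14.4 × (3852.77/3765.55) = 14.4 × 1.023163 = 14.7335
barley: 4.3 × (539.13/383.16) = 4.3 × 1.407062 = 6.0504
nickel: 15.1 × (20256.91/18696.63) = 15.1 × 1.083452 = 16.3601
steel: 19.8 × (840.37/566.29) = 19.8 × 1.483992 = 29.3830
aluminium: 23.8 × (2001.09/1812.39) = 23.8 × 1.104117 = 26.2780
Index = Σ wᵢ·(p₁ᵢ/p₀ᵢ) = 19.9925 + 14.7335 + 6.0504 + 16.3601 + 29.3830 + 26.2780 = 112.7975

112.80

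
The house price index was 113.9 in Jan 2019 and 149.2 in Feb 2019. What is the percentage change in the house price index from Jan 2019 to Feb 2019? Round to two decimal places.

30.99%

Change = (149.2 − 113.9) / 113.9 × 100
       = 35.3 / 113.9 × 100 = 30.9921%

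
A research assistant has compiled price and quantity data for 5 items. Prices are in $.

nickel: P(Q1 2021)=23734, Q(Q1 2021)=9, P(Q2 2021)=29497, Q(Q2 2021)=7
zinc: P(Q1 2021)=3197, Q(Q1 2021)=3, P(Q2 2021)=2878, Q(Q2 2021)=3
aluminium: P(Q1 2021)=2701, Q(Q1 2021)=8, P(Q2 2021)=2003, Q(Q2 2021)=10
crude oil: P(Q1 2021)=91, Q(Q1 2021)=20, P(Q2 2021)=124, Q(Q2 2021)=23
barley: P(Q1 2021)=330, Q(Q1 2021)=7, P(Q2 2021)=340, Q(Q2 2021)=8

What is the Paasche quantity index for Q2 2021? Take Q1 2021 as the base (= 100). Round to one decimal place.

81.6

Paasche quantity index uses current-period prices as weights.
ΣP(Q2 2021)·Q(Q2 2021) = 29497×7 + 2878×3 + 2003×10 + 124×23 + 340×8 = 206479 + 8634 + 20030 + 2852 + 2720 = 240715
ΣP(Q2 2021)·Q(Q1 2021) = 29497×9 + 2878×3 + 2003×8 + 124×20 + 340×7 = 265473 + 8634 + 16024 + 2480 + 2380 = 294991
Index = 240715 / 294991 × 100 = 81.6008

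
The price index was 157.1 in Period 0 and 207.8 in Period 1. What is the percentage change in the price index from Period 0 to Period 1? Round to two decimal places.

Change = (207.8 − 157.1) / 157.1 × 100
       = 50.7 / 157.1 × 100 = 32.2724%

32.27%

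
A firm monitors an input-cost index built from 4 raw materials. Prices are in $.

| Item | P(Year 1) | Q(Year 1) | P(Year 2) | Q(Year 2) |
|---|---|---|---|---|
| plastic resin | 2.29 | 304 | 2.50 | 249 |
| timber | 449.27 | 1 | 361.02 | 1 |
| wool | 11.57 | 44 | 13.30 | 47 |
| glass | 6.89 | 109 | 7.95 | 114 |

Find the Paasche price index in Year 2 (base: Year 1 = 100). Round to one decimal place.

Paasche price index uses current-period quantities as weights.
ΣP(Year 2)·Q(Year 2) = 2.50×249 + 361.02×1 + 13.30×47 + 7.95×114 = 622.5 + 361.02 + 625.1 + 906.3 = 2514.92
ΣP(Year 1)·Q(Year 2) = 2.29×249 + 449.27×1 + 11.57×47 + 6.89×114 = 570.21 + 449.27 + 543.79 + 785.46 = 2348.73
Index = 2514.92 / 2348.73 × 100 = 107.0757

107.1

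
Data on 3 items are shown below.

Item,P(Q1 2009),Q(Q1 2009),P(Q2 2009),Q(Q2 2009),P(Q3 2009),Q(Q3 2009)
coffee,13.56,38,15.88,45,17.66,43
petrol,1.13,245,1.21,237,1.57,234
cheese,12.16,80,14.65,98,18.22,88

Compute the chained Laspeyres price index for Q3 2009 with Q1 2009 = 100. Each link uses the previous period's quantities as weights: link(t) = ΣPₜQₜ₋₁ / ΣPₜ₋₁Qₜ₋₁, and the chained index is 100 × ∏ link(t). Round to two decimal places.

Link Q1 2009→Q2 2009:
ΣP(Q2 2009)Q(Q1 2009) = 15.88×38 + 1.21×245 + 14.65×80 = 603.44 + 296.45 + 1172 = 2071.89
ΣP(Q1 2009)Q(Q1 2009) = 13.56×38 + 1.13×245 + 12.16×80 = 515.28 + 276.85 + 972.8 = 1764.93
link = 2071.89/1764.93 = 1.173922
Link Q2 2009→Q3 2009:
ΣP(Q3 2009)Q(Q2 2009) = 17.66×45 + 1.57×237 + 18.22×98 = 794.7 + 372.09 + 1785.56 = 2952.35
ΣP(Q2 2009)Q(Q2 2009) = 15.88×45 + 1.21×237 + 14.65×98 = 714.6 + 286.77 + 1435.7 = 2437.07
link = 2952.35/2437.07 = 1.211434
Chained index = 100 × 1.173922 × 1.211434 = 142.2129

142.21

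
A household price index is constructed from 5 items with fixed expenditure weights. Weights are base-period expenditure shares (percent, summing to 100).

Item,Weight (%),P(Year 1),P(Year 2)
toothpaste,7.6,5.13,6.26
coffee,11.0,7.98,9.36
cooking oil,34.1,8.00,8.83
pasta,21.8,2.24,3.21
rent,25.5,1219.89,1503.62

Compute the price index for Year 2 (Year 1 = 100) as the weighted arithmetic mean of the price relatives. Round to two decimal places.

toothpaste: 7.6 × (6.26/5.13) = 7.6 × 1.220273 = 9.2741
coffee: 11.0 × (9.36/7.98) = 11.0 × 1.172932 = 12.9023
cooking oil: 34.1 × (8.83/8.00) = 34.1 × 1.103750 = 37.6379
pasta: 21.8 × (3.21/2.24) = 21.8 × 1.433036 = 31.2402
rent: 25.5 × (1503.62/1219.89) = 25.5 × 1.232587 = 31.4310
Index = Σ wᵢ·(p₁ᵢ/p₀ᵢ) = 9.2741 + 12.9023 + 37.6379 + 31.2402 + 31.4310 = 122.4853

122.49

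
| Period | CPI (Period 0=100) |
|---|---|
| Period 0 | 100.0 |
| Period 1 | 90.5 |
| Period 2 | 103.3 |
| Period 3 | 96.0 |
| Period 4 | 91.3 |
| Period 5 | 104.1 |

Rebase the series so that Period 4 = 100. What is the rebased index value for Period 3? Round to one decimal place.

Rebased(Period 3) = 96.0 / 91.3 × 100 = 105.1479

105.1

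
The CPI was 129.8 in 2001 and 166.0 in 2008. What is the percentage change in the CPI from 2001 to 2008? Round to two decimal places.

27.89%

Change = (166.0 − 129.8) / 129.8 × 100
       = 36.2 / 129.8 × 100 = 27.8891%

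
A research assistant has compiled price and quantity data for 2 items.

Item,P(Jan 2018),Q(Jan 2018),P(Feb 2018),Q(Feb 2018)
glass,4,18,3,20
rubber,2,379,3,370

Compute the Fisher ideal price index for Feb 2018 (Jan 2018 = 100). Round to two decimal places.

Laspeyres component (base-period weights):
ΣP(Feb 2018)Q(Jan 2018) = 3×18 + 3×379 = 54 + 1137 = 1191
ΣP(Jan 2018)Q(Jan 2018) = 4×18 + 2×379 = 72 + 758 = 830
L = 1191 / 830 × 100 = 143.4940
Paasche component (current-period weights):
ΣP(Feb 2018)Q(Feb 2018) = 3×20 + 3×370 = 60 + 1110 = 1170
ΣP(Jan 2018)Q(Feb 2018) = 4×20 + 2×370 = 80 + 740 = 820
P = 1170 / 820 × 100 = 142.6829
Fisher = √(L × P) = √(143.4940 × 142.6829) = 143.0879

143.09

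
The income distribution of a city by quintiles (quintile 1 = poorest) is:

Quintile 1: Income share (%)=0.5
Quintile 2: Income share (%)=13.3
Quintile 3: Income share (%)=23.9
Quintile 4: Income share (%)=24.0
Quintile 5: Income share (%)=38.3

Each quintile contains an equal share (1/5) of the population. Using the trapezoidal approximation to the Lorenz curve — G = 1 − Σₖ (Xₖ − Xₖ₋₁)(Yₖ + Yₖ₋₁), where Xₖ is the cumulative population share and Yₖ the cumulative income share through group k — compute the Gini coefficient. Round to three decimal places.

0.345

Cumulative income shares Yₖ: 0.0050, 0.1380, 0.3770, 0.6170, 1.0000
Σ (Xₖ−Xₖ₋₁)(Yₖ+Yₖ₋₁) = (1/5)(0.0050+0.0000) + (1/5)(0.1380+0.0050) + (1/5)(0.3770+0.1380) + (1/5)(0.6170+0.3770) + (1/5)(1.0000+0.6170)
  = 0.0010 + 0.0286 + 0.1030 + 0.1988 + 0.3234 = 0.6548
G = 1 − 0.6548 = 0.3452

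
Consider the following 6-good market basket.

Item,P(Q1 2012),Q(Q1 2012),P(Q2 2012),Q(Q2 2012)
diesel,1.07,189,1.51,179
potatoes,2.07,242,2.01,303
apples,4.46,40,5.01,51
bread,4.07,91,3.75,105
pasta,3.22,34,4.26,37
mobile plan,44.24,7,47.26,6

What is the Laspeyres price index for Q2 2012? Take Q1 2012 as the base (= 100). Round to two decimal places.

107.06

Laspeyres price index uses base-period quantities as weights.
ΣP(Q2 2012)·Q(Q1 2012) = 1.51×189 + 2.01×242 + 5.01×40 + 3.75×91 + 4.26×34 + 47.26×7 = 285.39 + 486.42 + 200.4 + 341.25 + 144.84 + 330.82 = 1789.12
ΣP(Q1 2012)·Q(Q1 2012) = 1.07×189 + 2.07×242 + 4.46×40 + 4.07×91 + 3.22×34 + 44.24×7 = 202.23 + 500.94 + 178.4 + 370.37 + 109.48 + 309.68 = 1671.1
Index = 1789.12 / 1671.1 × 100 = 107.0624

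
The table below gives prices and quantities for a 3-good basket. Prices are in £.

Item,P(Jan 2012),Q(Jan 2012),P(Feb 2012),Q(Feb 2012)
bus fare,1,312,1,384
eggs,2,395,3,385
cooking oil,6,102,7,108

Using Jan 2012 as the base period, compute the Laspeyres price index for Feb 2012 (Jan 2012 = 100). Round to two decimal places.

Laspeyres price index uses base-period quantities as weights.
ΣP(Feb 2012)·Q(Jan 2012) = 1×312 + 3×395 + 7×102 = 312 + 1185 + 714 = 2211
ΣP(Jan 2012)·Q(Jan 2012) = 1×312 + 2×395 + 6×102 = 312 + 790 + 612 = 1714
Index = 2211 / 1714 × 100 = 128.9965

129.00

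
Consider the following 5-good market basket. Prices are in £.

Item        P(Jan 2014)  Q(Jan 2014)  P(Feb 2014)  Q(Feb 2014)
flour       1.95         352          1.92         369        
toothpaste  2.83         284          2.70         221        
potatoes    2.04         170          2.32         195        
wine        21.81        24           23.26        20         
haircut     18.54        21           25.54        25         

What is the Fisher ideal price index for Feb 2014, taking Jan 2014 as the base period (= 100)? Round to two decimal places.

107.44

Laspeyres component (base-period weights):
ΣP(Feb 2014)Q(Jan 2014) = 1.92×352 + 2.70×284 + 2.32×170 + 23.26×24 + 25.54×21 = 675.84 + 766.8 + 394.4 + 558.24 + 536.34 = 2931.62
ΣP(Jan 2014)Q(Jan 2014) = 1.95×352 + 2.83×284 + 2.04×170 + 21.81×24 + 18.54×21 = 686.4 + 803.72 + 346.8 + 523.44 + 389.34 = 2749.7
L = 2931.62 / 2749.7 × 100 = 106.6160
Paasche component (current-period weights):
ΣP(Feb 2014)Q(Feb 2014) = 1.92×369 + 2.70×221 + 2.32×195 + 23.26×20 + 25.54×25 = 708.48 + 596.7 + 452.4 + 465.2 + 638.5 = 2861.28
ΣP(Jan 2014)Q(Feb 2014) = 1.95×369 + 2.83×221 + 2.04×195 + 21.81×20 + 18.54×25 = 719.55 + 625.43 + 397.8 + 436.2 + 463.5 = 2642.48
P = 2861.28 / 2642.48 × 100 = 108.2801
Fisher = √(L × P) = √(106.6160 × 108.2801) = 107.4448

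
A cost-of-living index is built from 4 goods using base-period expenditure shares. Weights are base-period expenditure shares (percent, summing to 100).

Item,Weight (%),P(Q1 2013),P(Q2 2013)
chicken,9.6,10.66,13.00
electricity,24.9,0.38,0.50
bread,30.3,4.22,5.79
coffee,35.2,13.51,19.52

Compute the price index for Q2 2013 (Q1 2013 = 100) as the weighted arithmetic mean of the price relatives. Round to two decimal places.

136.90

chicken: 9.6 × (13.00/10.66) = 9.6 × 1.219512 = 11.7073
electricity: 24.9 × (0.50/0.38) = 24.9 × 1.315789 = 32.7632
bread: 30.3 × (5.79/4.22) = 30.3 × 1.372038 = 41.5727
coffee: 35.2 × (19.52/13.51) = 35.2 × 1.444856 = 50.8589
Index = Σ wᵢ·(p₁ᵢ/p₀ᵢ) = 11.7073 + 32.7632 + 41.5727 + 50.8589 = 136.9021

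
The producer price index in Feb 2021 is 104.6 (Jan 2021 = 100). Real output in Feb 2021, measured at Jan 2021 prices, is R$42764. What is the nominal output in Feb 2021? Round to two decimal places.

44731.14

Nominal = Real × (Index/100) = 42764 × (104.6/100)
        = 42764 × 1.046 = 44731.1440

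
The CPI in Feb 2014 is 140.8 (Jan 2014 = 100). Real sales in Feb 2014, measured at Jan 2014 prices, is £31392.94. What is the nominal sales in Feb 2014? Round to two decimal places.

Nominal = Real × (Index/100) = 31392.94 × (140.8/100)
        = 31392.94 × 1.408 = 44201.2595

44201.26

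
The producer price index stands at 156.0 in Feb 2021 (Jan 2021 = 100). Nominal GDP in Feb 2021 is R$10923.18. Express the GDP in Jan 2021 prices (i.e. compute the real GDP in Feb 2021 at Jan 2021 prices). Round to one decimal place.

7002.0

Real = Nominal ÷ (Index/100) = 10923.18 ÷ (156.0/100)
     = 10923.18 ÷ 1.560 = 7002.0385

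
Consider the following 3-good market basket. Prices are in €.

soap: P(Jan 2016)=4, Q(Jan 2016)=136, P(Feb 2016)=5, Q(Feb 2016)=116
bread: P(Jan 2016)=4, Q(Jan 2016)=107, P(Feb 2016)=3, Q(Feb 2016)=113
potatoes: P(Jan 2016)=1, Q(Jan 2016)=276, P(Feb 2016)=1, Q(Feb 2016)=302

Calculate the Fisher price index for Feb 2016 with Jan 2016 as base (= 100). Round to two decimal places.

101.28

Laspeyres component (base-period weights):
ΣP(Feb 2016)Q(Jan 2016) = 5×136 + 3×107 + 1×276 = 680 + 321 + 276 = 1277
ΣP(Jan 2016)Q(Jan 2016) = 4×136 + 4×107 + 1×276 = 544 + 428 + 276 = 1248
L = 1277 / 1248 × 100 = 102.3237
Paasche component (current-period weights):
ΣP(Feb 2016)Q(Feb 2016) = 5×116 + 3×113 + 1×302 = 580 + 339 + 302 = 1221
ΣP(Jan 2016)Q(Feb 2016) = 4×116 + 4×113 + 1×302 = 464 + 452 + 302 = 1218
P = 1221 / 1218 × 100 = 100.2463
Fisher = √(L × P) = √(102.3237 × 100.2463) = 101.2797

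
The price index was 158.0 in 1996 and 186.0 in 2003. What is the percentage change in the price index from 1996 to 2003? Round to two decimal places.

17.72%

Change = (186.0 − 158.0) / 158.0 × 100
       = 28.0 / 158.0 × 100 = 17.7215%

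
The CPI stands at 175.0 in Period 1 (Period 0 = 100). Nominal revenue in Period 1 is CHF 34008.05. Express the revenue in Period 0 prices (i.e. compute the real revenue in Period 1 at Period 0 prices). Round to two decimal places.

19433.17

Real = Nominal ÷ (Index/100) = 34008.05 ÷ (175.0/100)
     = 34008.05 ÷ 1.750 = 19433.1714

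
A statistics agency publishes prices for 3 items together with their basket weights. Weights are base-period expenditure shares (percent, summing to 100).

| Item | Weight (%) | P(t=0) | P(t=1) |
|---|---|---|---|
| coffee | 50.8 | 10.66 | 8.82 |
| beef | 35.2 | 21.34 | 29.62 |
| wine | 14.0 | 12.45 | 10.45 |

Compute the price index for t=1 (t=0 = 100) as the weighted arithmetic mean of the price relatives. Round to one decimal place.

coffee: 50.8 × (8.82/10.66) = 50.8 × 0.827392 = 42.0315
beef: 35.2 × (29.62/21.34) = 35.2 × 1.388004 = 48.8577
wine: 14.0 × (10.45/12.45) = 14.0 × 0.839357 = 11.7510
Index = Σ wᵢ·(p₁ᵢ/p₀ᵢ) = 42.0315 + 48.8577 + 11.7510 = 102.6403

102.6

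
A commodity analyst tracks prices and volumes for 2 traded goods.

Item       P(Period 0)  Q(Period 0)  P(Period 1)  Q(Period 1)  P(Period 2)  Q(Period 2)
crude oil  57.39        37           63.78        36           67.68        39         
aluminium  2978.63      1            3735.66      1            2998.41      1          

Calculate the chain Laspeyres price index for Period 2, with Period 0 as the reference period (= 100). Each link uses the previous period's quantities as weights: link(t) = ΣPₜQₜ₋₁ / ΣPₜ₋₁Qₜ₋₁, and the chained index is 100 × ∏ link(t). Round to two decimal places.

107.65

Link Period 0→Period 1:
ΣP(Period 1)Q(Period 0) = 63.78×37 + 3735.66×1 = 2359.86 + 3735.66 = 6095.52
ΣP(Period 0)Q(Period 0) = 57.39×37 + 2978.63×1 = 2123.43 + 2978.63 = 5102.06
link = 6095.52/5102.06 = 1.194717
Link Period 1→Period 2:
ΣP(Period 2)Q(Period 1) = 67.68×36 + 2998.41×1 = 2436.48 + 2998.41 = 5434.89
ΣP(Period 1)Q(Period 1) = 63.78×36 + 3735.66×1 = 2296.08 + 3735.66 = 6031.74
link = 5434.89/6031.74 = 0.901048
Chained index = 100 × 1.194717 × 0.901048 = 107.6498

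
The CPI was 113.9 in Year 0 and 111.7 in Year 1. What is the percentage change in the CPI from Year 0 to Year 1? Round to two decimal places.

-1.93%

Change = (111.7 − 113.9) / 113.9 × 100
       = -2.2 / 113.9 × 100 = -1.9315%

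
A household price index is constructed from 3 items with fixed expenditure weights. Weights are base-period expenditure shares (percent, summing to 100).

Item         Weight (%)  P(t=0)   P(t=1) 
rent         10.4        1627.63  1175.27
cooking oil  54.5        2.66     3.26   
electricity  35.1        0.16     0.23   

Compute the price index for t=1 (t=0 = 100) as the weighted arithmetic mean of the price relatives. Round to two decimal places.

124.76

rent: 10.4 × (1175.27/1627.63) = 10.4 × 0.722074 = 7.5096
cooking oil: 54.5 × (3.26/2.66) = 54.5 × 1.225564 = 66.7932
electricity: 35.1 × (0.23/0.16) = 35.1 × 1.437500 = 50.4563
Index = Σ wᵢ·(p₁ᵢ/p₀ᵢ) = 7.5096 + 66.7932 + 50.4563 = 124.7591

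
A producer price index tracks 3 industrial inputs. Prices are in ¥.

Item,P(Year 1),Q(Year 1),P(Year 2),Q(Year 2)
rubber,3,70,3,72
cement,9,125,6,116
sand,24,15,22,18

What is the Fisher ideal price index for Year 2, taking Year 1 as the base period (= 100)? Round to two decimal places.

Laspeyres component (base-period weights):
ΣP(Year 2)Q(Year 1) = 3×70 + 6×125 + 22×15 = 210 + 750 + 330 = 1290
ΣP(Year 1)Q(Year 1) = 3×70 + 9×125 + 24×15 = 210 + 1125 + 360 = 1695
L = 1290 / 1695 × 100 = 76.1062
Paasche component (current-period weights):
ΣP(Year 2)Q(Year 2) = 3×72 + 6×116 + 22×18 = 216 + 696 + 396 = 1308
ΣP(Year 1)Q(Year 2) = 3×72 + 9×116 + 24×18 = 216 + 1044 + 432 = 1692
P = 1308 / 1692 × 100 = 77.3050
Fisher = √(L × P) = √(76.1062 × 77.3050) = 76.7032

76.70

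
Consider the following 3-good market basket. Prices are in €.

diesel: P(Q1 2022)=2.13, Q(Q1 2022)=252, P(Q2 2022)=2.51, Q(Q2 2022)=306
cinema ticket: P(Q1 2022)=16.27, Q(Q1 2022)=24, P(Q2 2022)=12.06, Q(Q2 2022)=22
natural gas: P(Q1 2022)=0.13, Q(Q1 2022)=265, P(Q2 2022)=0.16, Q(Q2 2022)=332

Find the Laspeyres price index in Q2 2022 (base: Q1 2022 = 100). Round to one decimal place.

Laspeyres price index uses base-period quantities as weights.
ΣP(Q2 2022)·Q(Q1 2022) = 2.51×252 + 12.06×24 + 0.16×265 = 632.52 + 289.44 + 42.4 = 964.36
ΣP(Q1 2022)·Q(Q1 2022) = 2.13×252 + 16.27×24 + 0.13×265 = 536.76 + 390.48 + 34.45 = 961.69
Index = 964.36 / 961.69 × 100 = 100.2776

100.3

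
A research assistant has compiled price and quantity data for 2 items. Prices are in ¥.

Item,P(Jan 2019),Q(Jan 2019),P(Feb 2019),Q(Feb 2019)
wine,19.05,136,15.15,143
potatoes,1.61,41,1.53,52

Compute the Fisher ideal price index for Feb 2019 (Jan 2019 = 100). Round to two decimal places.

Laspeyres component (base-period weights):
ΣP(Feb 2019)Q(Jan 2019) = 15.15×136 + 1.53×41 = 2060.4 + 62.73 = 2123.13
ΣP(Jan 2019)Q(Jan 2019) = 19.05×136 + 1.61×41 = 2590.8 + 66.01 = 2656.81
L = 2123.13 / 2656.81 × 100 = 79.9128
Paasche component (current-period weights):
ΣP(Feb 2019)Q(Feb 2019) = 15.15×143 + 1.53×52 = 2166.45 + 79.56 = 2246.01
ΣP(Jan 2019)Q(Feb 2019) = 19.05×143 + 1.61×52 = 2724.15 + 83.72 = 2807.87
P = 2246.01 / 2807.87 × 100 = 79.9898
Fisher = √(L × P) = √(79.9128 × 79.9898) = 79.9513

79.95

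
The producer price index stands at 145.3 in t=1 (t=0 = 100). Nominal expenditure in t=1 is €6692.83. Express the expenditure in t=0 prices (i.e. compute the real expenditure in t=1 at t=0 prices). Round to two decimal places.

4606.21

Real = Nominal ÷ (Index/100) = 6692.83 ÷ (145.3/100)
     = 6692.83 ÷ 1.453 = 4606.2147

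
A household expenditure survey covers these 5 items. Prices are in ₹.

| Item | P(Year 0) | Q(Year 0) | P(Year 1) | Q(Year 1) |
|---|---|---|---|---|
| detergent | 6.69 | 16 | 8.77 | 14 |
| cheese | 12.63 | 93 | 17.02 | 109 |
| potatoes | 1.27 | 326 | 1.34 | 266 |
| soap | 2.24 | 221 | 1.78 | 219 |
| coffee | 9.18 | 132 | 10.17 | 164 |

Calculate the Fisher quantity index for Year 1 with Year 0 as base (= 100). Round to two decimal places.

112.27

Laspeyres component (base-period weights):
ΣP(Year 0)Q(Year 1) = 6.69×14 + 12.63×109 + 1.27×266 + 2.24×219 + 9.18×164 = 93.66 + 1376.67 + 337.82 + 490.56 + 1505.52 = 3804.23
ΣP(Year 0)Q(Year 0) = 6.69×16 + 12.63×93 + 1.27×326 + 2.24×221 + 9.18×132 = 107.04 + 1174.59 + 414.02 + 495.04 + 1211.76 = 3402.45
L = 3804.23 / 3402.45 × 100 = 111.8085
Paasche component (current-period weights):
ΣP(Year 1)Q(Year 1) = 8.77×14 + 17.02×109 + 1.34×266 + 1.78×219 + 10.17×164 = 122.78 + 1855.18 + 356.44 + 389.82 + 1667.88 = 4392.1
ΣP(Year 1)Q(Year 0) = 8.77×16 + 17.02×93 + 1.34×326 + 1.78×221 + 10.17×132 = 140.32 + 1582.86 + 436.84 + 393.38 + 1342.44 = 3895.84
P = 4392.1 / 3895.84 × 100 = 112.7382
Fisher = √(L × P) = √(111.8085 × 112.7382) = 112.2724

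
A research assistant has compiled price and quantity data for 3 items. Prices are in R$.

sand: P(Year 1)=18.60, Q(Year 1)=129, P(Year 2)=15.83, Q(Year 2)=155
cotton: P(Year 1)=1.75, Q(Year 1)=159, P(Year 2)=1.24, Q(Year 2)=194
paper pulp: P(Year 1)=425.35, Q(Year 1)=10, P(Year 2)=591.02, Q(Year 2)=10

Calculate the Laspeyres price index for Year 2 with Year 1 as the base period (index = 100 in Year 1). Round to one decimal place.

Laspeyres price index uses base-period quantities as weights.
ΣP(Year 2)·Q(Year 1) = 15.83×129 + 1.24×159 + 591.02×10 = 2042.07 + 197.16 + 5910.2 = 8149.43
ΣP(Year 1)·Q(Year 1) = 18.60×129 + 1.75×159 + 425.35×10 = 2399.4 + 278.25 + 4253.5 = 6931.15
Index = 8149.43 / 6931.15 × 100 = 117.5769

117.6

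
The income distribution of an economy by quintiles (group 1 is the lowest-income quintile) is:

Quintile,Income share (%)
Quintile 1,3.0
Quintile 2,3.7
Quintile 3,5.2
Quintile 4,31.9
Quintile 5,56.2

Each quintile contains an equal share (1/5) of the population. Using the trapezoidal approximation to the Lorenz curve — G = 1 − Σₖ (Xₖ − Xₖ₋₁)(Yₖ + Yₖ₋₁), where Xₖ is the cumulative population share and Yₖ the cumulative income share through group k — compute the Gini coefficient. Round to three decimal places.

Cumulative income shares Yₖ: 0.0300, 0.0670, 0.1190, 0.4380, 1.0000
Σ (Xₖ−Xₖ₋₁)(Yₖ+Yₖ₋₁) = (1/5)(0.0300+0.0000) + (1/5)(0.0670+0.0300) + (1/5)(0.1190+0.0670) + (1/5)(0.4380+0.1190) + (1/5)(1.0000+0.4380)
  = 0.0060 + 0.0194 + 0.0372 + 0.1114 + 0.2876 = 0.4616
G = 1 − 0.4616 = 0.5384

0.538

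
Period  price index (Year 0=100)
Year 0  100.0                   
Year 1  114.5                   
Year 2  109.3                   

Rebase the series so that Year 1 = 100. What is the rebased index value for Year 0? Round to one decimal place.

87.3

Rebased(Year 0) = 100.0 / 114.5 × 100 = 87.3362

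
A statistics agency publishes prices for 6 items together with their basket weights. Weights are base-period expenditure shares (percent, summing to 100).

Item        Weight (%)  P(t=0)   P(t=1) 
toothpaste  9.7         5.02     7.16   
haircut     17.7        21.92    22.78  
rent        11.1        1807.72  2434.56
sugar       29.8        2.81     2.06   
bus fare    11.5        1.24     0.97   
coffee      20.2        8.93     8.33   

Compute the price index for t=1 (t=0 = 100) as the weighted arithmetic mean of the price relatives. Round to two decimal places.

toothpaste: 9.7 × (7.16/5.02) = 9.7 × 1.426295 = 13.8351
haircut: 17.7 × (22.78/21.92) = 17.7 × 1.039234 = 18.3944
rent: 11.1 × (2434.56/1807.72) = 11.1 × 1.346757 = 14.9490
sugar: 29.8 × (2.06/2.81) = 29.8 × 0.733096 = 21.8463
bus fare: 11.5 × (0.97/1.24) = 11.5 × 0.782258 = 8.9960
coffee: 20.2 × (8.33/8.93) = 20.2 × 0.932811 = 18.8428
Index = Σ wᵢ·(p₁ᵢ/p₀ᵢ) = 13.8351 + 18.3944 + 14.9490 + 21.8463 + 8.9960 + 18.8428 = 96.8635

96.86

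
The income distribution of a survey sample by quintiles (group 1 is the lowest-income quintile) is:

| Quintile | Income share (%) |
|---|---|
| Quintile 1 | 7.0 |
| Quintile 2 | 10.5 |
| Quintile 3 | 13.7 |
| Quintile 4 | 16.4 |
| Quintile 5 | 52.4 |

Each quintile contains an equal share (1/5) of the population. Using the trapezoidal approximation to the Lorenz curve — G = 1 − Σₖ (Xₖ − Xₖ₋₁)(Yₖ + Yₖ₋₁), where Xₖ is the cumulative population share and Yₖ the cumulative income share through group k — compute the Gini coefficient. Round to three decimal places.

0.387

Cumulative income shares Yₖ: 0.0700, 0.1750, 0.3120, 0.4760, 1.0000
Σ (Xₖ−Xₖ₋₁)(Yₖ+Yₖ₋₁) = (1/5)(0.0700+0.0000) + (1/5)(0.1750+0.0700) + (1/5)(0.3120+0.1750) + (1/5)(0.4760+0.3120) + (1/5)(1.0000+0.4760)
  = 0.0140 + 0.0490 + 0.0974 + 0.1576 + 0.2952 = 0.6132
G = 1 − 0.6132 = 0.3868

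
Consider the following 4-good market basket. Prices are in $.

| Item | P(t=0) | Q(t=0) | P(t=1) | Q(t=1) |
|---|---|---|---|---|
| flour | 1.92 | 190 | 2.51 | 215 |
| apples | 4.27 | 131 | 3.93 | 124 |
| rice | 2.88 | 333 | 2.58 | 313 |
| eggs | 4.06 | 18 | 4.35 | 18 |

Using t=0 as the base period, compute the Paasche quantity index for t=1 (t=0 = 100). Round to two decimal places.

Paasche quantity index uses current-period prices as weights.
ΣP(t=1)·Q(t=1) = 2.51×215 + 3.93×124 + 2.58×313 + 4.35×18 = 539.65 + 487.32 + 807.54 + 78.3 = 1912.81
ΣP(t=1)·Q(t=0) = 2.51×190 + 3.93×131 + 2.58×333 + 4.35×18 = 476.9 + 514.83 + 859.14 + 78.3 = 1929.17
Index = 1912.81 / 1929.17 × 100 = 99.1520

99.15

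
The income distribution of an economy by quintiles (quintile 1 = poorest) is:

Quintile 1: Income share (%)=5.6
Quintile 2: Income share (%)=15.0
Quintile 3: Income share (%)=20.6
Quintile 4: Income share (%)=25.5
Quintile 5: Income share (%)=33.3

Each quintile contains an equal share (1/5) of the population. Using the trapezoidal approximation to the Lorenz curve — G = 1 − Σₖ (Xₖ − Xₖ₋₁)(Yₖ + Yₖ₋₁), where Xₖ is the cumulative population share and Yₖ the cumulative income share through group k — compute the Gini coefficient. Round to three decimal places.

0.264

Cumulative income shares Yₖ: 0.0560, 0.2060, 0.4120, 0.6670, 1.0000
Σ (Xₖ−Xₖ₋₁)(Yₖ+Yₖ₋₁) = (1/5)(0.0560+0.0000) + (1/5)(0.2060+0.0560) + (1/5)(0.4120+0.2060) + (1/5)(0.6670+0.4120) + (1/5)(1.0000+0.6670)
  = 0.0112 + 0.0524 + 0.1236 + 0.2158 + 0.3334 = 0.7364
G = 1 − 0.7364 = 0.2636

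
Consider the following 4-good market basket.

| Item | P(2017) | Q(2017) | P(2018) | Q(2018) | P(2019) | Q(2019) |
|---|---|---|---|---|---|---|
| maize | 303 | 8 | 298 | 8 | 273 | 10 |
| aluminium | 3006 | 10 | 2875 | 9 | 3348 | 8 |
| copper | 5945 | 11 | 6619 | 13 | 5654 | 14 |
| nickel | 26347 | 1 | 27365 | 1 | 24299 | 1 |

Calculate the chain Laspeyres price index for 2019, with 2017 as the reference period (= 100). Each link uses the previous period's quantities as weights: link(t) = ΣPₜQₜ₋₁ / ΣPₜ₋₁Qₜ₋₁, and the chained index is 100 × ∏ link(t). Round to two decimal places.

Link 2017→2018:
ΣP(2018)Q(2017) = 298×8 + 2875×10 + 6619×11 + 27365×1 = 2384 + 28750 + 72809 + 27365 = 131308
ΣP(2017)Q(2017) = 303×8 + 3006×10 + 5945×11 + 26347×1 = 2424 + 30060 + 65395 + 26347 = 124226
link = 131308/124226 = 1.057009
Link 2018→2019:
ΣP(2019)Q(2018) = 273×8 + 3348×9 + 5654×13 + 24299×1 = 2184 + 30132 + 73502 + 24299 = 130117
ΣP(2018)Q(2018) = 298×8 + 2875×9 + 6619×13 + 27365×1 = 2384 + 25875 + 86047 + 27365 = 141671
link = 130117/141671 = 0.918445
Chained index = 100 × 1.057009 × 0.918445 = 97.0804

97.08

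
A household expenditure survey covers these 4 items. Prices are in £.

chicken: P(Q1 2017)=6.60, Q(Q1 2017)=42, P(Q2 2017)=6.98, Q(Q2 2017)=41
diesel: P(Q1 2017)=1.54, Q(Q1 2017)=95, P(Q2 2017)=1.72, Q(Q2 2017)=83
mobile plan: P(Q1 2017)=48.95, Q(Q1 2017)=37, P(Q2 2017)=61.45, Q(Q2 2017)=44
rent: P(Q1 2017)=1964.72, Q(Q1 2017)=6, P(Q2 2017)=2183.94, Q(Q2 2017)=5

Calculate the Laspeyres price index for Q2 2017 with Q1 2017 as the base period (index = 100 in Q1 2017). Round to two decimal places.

Laspeyres price index uses base-period quantities as weights.
ΣP(Q2 2017)·Q(Q1 2017) = 6.98×42 + 1.72×95 + 61.45×37 + 2183.94×6 = 293.16 + 163.4 + 2273.65 + 13103.64 = 15833.85
ΣP(Q1 2017)·Q(Q1 2017) = 6.60×42 + 1.54×95 + 48.95×37 + 1964.72×6 = 277.2 + 146.3 + 1811.15 + 11788.32 = 14022.97
Index = 15833.85 / 14022.97 × 100 = 112.9137

112.91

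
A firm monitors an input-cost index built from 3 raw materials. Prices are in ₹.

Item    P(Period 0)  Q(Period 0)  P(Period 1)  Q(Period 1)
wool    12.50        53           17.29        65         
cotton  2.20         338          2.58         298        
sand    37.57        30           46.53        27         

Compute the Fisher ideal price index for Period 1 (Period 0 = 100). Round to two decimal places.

126.27

Laspeyres component (base-period weights):
ΣP(Period 1)Q(Period 0) = 17.29×53 + 2.58×338 + 46.53×30 = 916.37 + 872.04 + 1395.9 = 3184.31
ΣP(Period 0)Q(Period 0) = 12.50×53 + 2.20×338 + 37.57×30 = 662.5 + 743.6 + 1127.1 = 2533.2
L = 3184.31 / 2533.2 × 100 = 125.7031
Paasche component (current-period weights):
ΣP(Period 1)Q(Period 1) = 17.29×65 + 2.58×298 + 46.53×27 = 1123.85 + 768.84 + 1256.31 = 3149
ΣP(Period 0)Q(Period 1) = 12.50×65 + 2.20×298 + 37.57×27 = 812.5 + 655.6 + 1014.39 = 2482.49
P = 3149 / 2482.49 × 100 = 126.8484
Fisher = √(L × P) = √(125.7031 × 126.8484) = 126.2745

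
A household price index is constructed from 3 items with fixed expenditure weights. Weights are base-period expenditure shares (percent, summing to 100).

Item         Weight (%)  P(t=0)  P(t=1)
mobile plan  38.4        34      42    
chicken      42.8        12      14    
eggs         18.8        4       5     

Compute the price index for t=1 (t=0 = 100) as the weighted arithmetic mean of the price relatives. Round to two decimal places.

120.87

mobile plan: 38.4 × (42/34) = 38.4 × 1.235294 = 47.4353
chicken: 42.8 × (14/12) = 42.8 × 1.166667 = 49.9333
eggs: 18.8 × (5/4) = 18.8 × 1.250000 = 23.5000
Index = Σ wᵢ·(p₁ᵢ/p₀ᵢ) = 47.4353 + 49.9333 + 23.5000 = 120.8686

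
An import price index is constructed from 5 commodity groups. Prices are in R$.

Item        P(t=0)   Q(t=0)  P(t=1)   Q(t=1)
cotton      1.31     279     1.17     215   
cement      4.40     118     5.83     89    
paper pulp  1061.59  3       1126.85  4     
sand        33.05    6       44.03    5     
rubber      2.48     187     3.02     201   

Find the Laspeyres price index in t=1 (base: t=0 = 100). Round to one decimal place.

110.4

Laspeyres price index uses base-period quantities as weights.
ΣP(t=1)·Q(t=0) = 1.17×279 + 5.83×118 + 1126.85×3 + 44.03×6 + 3.02×187 = 326.43 + 687.94 + 3380.55 + 264.18 + 564.74 = 5223.84
ΣP(t=0)·Q(t=0) = 1.31×279 + 4.40×118 + 1061.59×3 + 33.05×6 + 2.48×187 = 365.49 + 519.2 + 3184.77 + 198.3 + 463.76 = 4731.52
Index = 5223.84 / 4731.52 × 100 = 110.4051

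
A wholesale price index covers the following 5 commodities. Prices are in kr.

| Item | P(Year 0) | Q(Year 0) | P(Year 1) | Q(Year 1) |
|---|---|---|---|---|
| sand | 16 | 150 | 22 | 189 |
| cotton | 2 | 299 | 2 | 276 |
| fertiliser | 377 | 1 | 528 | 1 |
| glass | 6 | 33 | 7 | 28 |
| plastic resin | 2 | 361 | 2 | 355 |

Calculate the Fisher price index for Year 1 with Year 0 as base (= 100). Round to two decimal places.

Laspeyres component (base-period weights):
ΣP(Year 1)Q(Year 0) = 22×150 + 2×299 + 528×1 + 7×33 + 2×361 = 3300 + 598 + 528 + 231 + 722 = 5379
ΣP(Year 0)Q(Year 0) = 16×150 + 2×299 + 377×1 + 6×33 + 2×361 = 2400 + 598 + 377 + 198 + 722 = 4295
L = 5379 / 4295 × 100 = 125.2386
Paasche component (current-period weights):
ΣP(Year 1)Q(Year 1) = 22×189 + 2×276 + 528×1 + 7×28 + 2×355 = 4158 + 552 + 528 + 196 + 710 = 6144
ΣP(Year 0)Q(Year 1) = 16×189 + 2×276 + 377×1 + 6×28 + 2×355 = 3024 + 552 + 377 + 168 + 710 = 4831
P = 6144 / 4831 × 100 = 127.1786
Fisher = √(L × P) = √(125.2386 × 127.1786) = 126.2049

126.20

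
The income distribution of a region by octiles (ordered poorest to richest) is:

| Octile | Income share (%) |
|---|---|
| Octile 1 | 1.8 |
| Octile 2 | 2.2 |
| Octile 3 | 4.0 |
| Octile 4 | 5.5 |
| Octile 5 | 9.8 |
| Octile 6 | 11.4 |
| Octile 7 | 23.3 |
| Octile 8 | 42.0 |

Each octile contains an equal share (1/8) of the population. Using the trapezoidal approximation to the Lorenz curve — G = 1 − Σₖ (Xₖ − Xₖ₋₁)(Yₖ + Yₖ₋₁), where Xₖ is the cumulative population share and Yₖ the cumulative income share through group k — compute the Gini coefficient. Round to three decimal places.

Cumulative income shares Yₖ: 0.0180, 0.0400, 0.0800, 0.1350, 0.2330, 0.3470, 0.5800, 1.0000
Σ (Xₖ−Xₖ₋₁)(Yₖ+Yₖ₋₁) = (1/8)(0.0180+0.0000) + (1/8)(0.0400+0.0180) + (1/8)(0.0800+0.0400) + (1/8)(0.1350+0.0800) + (1/8)(0.2330+0.1350) + (1/8)(0.3470+0.2330) + (1/8)(0.5800+0.3470) + (1/8)(1.0000+0.5800)
  = 0.0023 + 0.0073 + 0.0150 + 0.0269 + 0.0460 + 0.0725 + 0.1159 + 0.1975 = 0.4833
G = 1 − 0.4833 = 0.5168

0.517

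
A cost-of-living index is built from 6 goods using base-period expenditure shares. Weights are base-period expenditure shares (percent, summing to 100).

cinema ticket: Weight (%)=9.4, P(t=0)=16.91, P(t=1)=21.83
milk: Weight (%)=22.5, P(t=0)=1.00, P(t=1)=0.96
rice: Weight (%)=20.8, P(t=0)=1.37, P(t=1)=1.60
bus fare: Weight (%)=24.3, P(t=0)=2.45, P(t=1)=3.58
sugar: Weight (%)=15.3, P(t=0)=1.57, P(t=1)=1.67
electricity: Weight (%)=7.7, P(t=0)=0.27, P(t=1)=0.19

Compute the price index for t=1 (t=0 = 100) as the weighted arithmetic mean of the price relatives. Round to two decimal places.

cinema ticket: 9.4 × (21.83/16.91) = 9.4 × 1.290952 = 12.1349
milk: 22.5 × (0.96/1.00) = 22.5 × 0.960000 = 21.6000
rice: 20.8 × (1.60/1.37) = 20.8 × 1.167883 = 24.2920
bus fare: 24.3 × (3.58/2.45) = 24.3 × 1.461224 = 35.5078
sugar: 15.3 × (1.67/1.57) = 15.3 × 1.063694 = 16.2745
electricity: 7.7 × (0.19/0.27) = 7.7 × 0.703704 = 5.4185
Index = Σ wᵢ·(p₁ᵢ/p₀ᵢ) = 12.1349 + 21.6000 + 24.2920 + 35.5078 + 16.2745 + 5.4185 = 115.2277

115.23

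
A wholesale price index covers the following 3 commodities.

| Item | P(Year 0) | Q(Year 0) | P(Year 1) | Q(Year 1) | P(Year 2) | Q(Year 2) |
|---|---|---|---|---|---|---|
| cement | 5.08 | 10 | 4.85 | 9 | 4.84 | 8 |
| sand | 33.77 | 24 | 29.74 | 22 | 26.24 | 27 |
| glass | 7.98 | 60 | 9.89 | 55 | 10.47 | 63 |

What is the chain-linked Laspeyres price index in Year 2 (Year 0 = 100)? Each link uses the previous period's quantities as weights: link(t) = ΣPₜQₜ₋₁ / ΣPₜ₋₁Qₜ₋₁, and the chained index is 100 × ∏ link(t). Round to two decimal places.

Link Year 0→Year 1:
ΣP(Year 1)Q(Year 0) = 4.85×10 + 29.74×24 + 9.89×60 = 48.5 + 713.76 + 593.4 = 1355.66
ΣP(Year 0)Q(Year 0) = 5.08×10 + 33.77×24 + 7.98×60 = 50.8 + 810.48 + 478.8 = 1340.08
link = 1355.66/1340.08 = 1.011626
Link Year 1→Year 2:
ΣP(Year 2)Q(Year 1) = 4.84×9 + 26.24×22 + 10.47×55 = 43.56 + 577.28 + 575.85 = 1196.69
ΣP(Year 1)Q(Year 1) = 4.85×9 + 29.74×22 + 9.89×55 = 43.65 + 654.28 + 543.95 = 1241.88
link = 1196.69/1241.88 = 0.963612
Chained index = 100 × 1.011626 × 0.963612 = 97.4815

97.48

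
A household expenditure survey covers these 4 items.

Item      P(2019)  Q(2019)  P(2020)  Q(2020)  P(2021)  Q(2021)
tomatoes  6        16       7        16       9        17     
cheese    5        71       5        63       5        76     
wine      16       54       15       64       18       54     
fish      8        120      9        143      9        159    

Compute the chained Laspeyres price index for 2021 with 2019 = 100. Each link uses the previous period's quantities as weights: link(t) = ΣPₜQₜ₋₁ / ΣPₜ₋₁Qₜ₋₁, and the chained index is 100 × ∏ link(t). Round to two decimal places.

112.28

Link 2019→2020:
ΣP(2020)Q(2019) = 7×16 + 5×71 + 15×54 + 9×120 = 112 + 355 + 810 + 1080 = 2357
ΣP(2019)Q(2019) = 6×16 + 5×71 + 16×54 + 8×120 = 96 + 355 + 864 + 960 = 2275
link = 2357/2275 = 1.036044
Link 2020→2021:
ΣP(2021)Q(2020) = 9×16 + 5×63 + 18×64 + 9×143 = 144 + 315 + 1152 + 1287 = 2898
ΣP(2020)Q(2020) = 7×16 + 5×63 + 15×64 + 9×143 = 112 + 315 + 960 + 1287 = 2674
link = 2898/2674 = 1.083770
Chained index = 100 × 1.036044 × 1.083770 = 112.2833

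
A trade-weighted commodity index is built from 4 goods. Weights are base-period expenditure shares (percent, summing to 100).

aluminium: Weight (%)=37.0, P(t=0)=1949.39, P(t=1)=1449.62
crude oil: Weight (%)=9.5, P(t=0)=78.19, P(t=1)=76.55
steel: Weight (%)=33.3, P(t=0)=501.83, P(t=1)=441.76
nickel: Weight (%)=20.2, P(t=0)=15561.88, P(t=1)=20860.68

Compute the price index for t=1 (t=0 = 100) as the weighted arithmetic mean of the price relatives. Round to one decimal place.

aluminium: 37.0 × (1449.62/1949.39) = 37.0 × 0.743627 = 27.5142
crude oil: 9.5 × (76.55/78.19) = 9.5 × 0.979025 = 9.3007
steel: 33.3 × (441.76/501.83) = 33.3 × 0.880298 = 29.3139
nickel: 20.2 × (20860.68/15561.88) = 20.2 × 1.340499 = 27.0781
Index = Σ wᵢ·(p₁ᵢ/p₀ᵢ) = 27.5142 + 9.3007 + 29.3139 + 27.0781 = 93.2070

93.2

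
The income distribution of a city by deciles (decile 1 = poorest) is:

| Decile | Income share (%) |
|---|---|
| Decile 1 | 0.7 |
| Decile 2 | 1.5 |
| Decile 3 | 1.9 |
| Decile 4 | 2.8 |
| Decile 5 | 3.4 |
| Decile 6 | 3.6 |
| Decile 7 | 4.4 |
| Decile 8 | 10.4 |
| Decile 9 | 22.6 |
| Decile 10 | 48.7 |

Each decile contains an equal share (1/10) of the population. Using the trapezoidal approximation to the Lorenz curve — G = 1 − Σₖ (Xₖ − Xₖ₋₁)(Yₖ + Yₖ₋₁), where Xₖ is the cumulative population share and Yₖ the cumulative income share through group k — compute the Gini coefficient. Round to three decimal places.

Cumulative income shares Yₖ: 0.0070, 0.0220, 0.0410, 0.0690, 0.1030, 0.1390, 0.1830, 0.2870, 0.5130, 1.0000
Σ (Xₖ−Xₖ₋₁)(Yₖ+Yₖ₋₁) = (1/10)(0.0070+0.0000) + (1/10)(0.0220+0.0070) + (1/10)(0.0410+0.0220) + (1/10)(0.0690+0.0410) + (1/10)(0.1030+0.0690) + (1/10)(0.1390+0.1030) + (1/10)(0.1830+0.1390) + (1/10)(0.2870+0.1830) + (1/10)(0.5130+0.2870) + (1/10)(1.0000+0.5130)
  = 0.0007 + 0.0029 + 0.0063 + 0.0110 + 0.0172 + 0.0242 + 0.0322 + 0.0470 + 0.0800 + 0.1513 = 0.3728
G = 1 − 0.3728 = 0.6272

0.627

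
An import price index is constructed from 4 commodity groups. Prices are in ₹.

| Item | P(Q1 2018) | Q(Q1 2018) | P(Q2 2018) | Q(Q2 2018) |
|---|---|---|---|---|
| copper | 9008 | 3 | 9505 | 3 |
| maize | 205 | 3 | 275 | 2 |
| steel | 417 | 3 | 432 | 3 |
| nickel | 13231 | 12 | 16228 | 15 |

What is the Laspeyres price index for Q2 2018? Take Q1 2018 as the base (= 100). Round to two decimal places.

Laspeyres price index uses base-period quantities as weights.
ΣP(Q2 2018)·Q(Q1 2018) = 9505×3 + 275×3 + 432×3 + 16228×12 = 28515 + 825 + 1296 + 194736 = 225372
ΣP(Q1 2018)·Q(Q1 2018) = 9008×3 + 205×3 + 417×3 + 13231×12 = 27024 + 615 + 1251 + 158772 = 187662
Index = 225372 / 187662 × 100 = 120.0946

120.09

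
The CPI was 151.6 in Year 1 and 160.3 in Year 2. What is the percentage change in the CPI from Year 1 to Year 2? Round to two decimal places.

5.74%

Change = (160.3 − 151.6) / 151.6 × 100
       = 8.7 / 151.6 × 100 = 5.7388%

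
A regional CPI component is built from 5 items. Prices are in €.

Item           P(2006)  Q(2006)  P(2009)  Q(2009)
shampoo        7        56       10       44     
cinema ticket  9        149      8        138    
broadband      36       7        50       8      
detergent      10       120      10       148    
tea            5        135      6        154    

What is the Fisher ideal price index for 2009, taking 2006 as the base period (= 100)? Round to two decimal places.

106.44

Laspeyres component (base-period weights):
ΣP(2009)Q(2006) = 10×56 + 8×149 + 50×7 + 10×120 + 6×135 = 560 + 1192 + 350 + 1200 + 810 = 4112
ΣP(2006)Q(2006) = 7×56 + 9×149 + 36×7 + 10×120 + 5×135 = 392 + 1341 + 252 + 1200 + 675 = 3860
L = 4112 / 3860 × 100 = 106.5285
Paasche component (current-period weights):
ΣP(2009)Q(2009) = 10×44 + 8×138 + 50×8 + 10×148 + 6×154 = 440 + 1104 + 400 + 1480 + 924 = 4348
ΣP(2006)Q(2009) = 7×44 + 9×138 + 36×8 + 10×148 + 5×154 = 308 + 1242 + 288 + 1480 + 770 = 4088
P = 4348 / 4088 × 100 = 106.3601
Fisher = √(L × P) = √(106.5285 × 106.3601) = 106.4443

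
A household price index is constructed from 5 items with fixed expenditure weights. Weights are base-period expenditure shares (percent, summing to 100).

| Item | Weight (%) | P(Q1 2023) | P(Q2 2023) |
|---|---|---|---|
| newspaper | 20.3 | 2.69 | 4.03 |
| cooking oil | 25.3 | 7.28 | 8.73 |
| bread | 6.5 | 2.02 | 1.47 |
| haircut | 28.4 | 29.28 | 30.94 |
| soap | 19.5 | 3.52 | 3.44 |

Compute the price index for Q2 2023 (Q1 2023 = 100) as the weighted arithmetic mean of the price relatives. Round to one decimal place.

newspaper: 20.3 × (4.03/2.69) = 20.3 × 1.498141 = 30.4123
cooking oil: 25.3 × (8.73/7.28) = 25.3 × 1.199176 = 30.3391
bread: 6.5 × (1.47/2.02) = 6.5 × 0.727723 = 4.7302
haircut: 28.4 × (30.94/29.28) = 28.4 × 1.056694 = 30.0101
soap: 19.5 × (3.44/3.52) = 19.5 × 0.977273 = 19.0568
Index = Σ wᵢ·(p₁ᵢ/p₀ᵢ) = 30.4123 + 30.3391 + 4.7302 + 30.0101 + 19.0568 = 114.5485

114.5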